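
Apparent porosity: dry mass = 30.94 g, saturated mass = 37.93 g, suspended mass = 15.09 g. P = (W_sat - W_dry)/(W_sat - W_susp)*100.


P = (37.93 - 30.94) / (37.93 - 15.09) * 100 = 6.99 / 22.84 * 100 = 30.6%

30.6


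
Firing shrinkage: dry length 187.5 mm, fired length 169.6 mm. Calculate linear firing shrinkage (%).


FS = (187.5 - 169.6) / 187.5 * 100 = 9.55%

9.55


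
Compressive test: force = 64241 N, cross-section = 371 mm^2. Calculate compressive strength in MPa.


CS = 64241 / 371 = 173.2 MPa

173.2


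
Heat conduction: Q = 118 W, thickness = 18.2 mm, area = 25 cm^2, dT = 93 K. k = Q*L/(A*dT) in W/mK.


k = 118*18.2/1000/(25/10000*93) = 9.24 W/mK

9.24


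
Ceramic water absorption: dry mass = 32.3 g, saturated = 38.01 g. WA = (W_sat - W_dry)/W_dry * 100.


WA = (38.01 - 32.3) / 32.3 * 100 = 17.68%

17.68


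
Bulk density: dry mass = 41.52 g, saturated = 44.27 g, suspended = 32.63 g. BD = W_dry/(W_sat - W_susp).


BD = 41.52 / (44.27 - 32.63) = 41.52 / 11.64 = 3.567 g/cm^3

3.567


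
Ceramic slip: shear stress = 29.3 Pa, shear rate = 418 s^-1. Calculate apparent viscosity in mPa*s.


eta = tau/gamma * 1000 = 29.3/418 * 1000 = 70.1 mPa*s

70.1


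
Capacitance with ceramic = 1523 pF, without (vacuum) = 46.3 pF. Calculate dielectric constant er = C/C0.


er = 1523 / 46.3 = 32.89

32.89


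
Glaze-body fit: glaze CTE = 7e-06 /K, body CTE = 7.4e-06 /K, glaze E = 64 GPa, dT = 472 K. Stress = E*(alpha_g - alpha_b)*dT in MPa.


Stress = 64*1000*(7e-06 - 7.4e-06)*472 = -12.1 MPa

-12.1


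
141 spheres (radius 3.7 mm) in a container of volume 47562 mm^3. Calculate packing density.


V_sphere = 4/3*pi*3.7^3 = 212.1748 mm^3
Total V = 141*212.1748 = 29916.6468 mm^3
PD = 29916.6468 / 47562 = 0.629

0.629


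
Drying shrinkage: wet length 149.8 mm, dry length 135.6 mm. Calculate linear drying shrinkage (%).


DS = (149.8 - 135.6) / 149.8 * 100 = 9.48%

9.48


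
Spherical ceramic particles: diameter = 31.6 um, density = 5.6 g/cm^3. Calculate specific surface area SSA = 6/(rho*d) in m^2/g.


SSA = 6 / (5.6 * 31.6) = 0.034 m^2/g

0.034


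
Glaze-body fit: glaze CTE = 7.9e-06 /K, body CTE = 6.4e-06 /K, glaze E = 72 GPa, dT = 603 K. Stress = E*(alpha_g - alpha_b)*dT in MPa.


Stress = 72*1000*(7.9e-06 - 6.4e-06)*603 = 65.1 MPa

65.1


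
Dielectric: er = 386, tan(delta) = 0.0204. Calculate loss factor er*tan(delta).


Loss = 386 * 0.0204 = 7.874

7.874


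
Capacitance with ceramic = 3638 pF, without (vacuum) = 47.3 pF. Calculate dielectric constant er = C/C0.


er = 3638 / 47.3 = 76.91

76.91


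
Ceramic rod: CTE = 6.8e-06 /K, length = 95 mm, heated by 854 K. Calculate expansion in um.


dL = 6.8e-06 * 95 * 854 * 1000 = 551.684 um

551.684


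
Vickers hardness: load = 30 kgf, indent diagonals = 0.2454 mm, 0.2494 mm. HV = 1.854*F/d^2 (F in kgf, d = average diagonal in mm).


d_avg = (0.2454+0.2494)/2 = 0.2474 mm
HV = 1.854*30/0.2474^2 = 909

909


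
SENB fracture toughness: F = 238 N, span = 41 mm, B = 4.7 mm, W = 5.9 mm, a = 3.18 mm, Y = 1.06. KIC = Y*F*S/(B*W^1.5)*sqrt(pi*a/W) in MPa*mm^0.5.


KIC = 1.06*238*41/(4.7*5.9^1.5)*sqrt(pi*3.18/5.9) = 199.83

199.83


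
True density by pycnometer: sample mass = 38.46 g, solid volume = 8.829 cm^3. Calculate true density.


TD = 38.46 / 8.829 = 4.356 g/cm^3

4.356


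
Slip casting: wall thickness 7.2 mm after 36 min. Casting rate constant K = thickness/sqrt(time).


K = 7.2 / sqrt(36) = 7.2 / 6.0 = 1.2 mm/min^0.5

1.2


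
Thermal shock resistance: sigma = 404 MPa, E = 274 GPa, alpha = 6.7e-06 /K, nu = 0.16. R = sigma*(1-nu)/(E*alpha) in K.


R = 404*(1-0.16)/(274*1000*6.7e-06) = 185 K

185


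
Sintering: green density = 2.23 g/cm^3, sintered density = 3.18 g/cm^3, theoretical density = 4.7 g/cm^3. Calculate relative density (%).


Relative = 3.18 / 4.7 * 100 = 67.7%

67.7


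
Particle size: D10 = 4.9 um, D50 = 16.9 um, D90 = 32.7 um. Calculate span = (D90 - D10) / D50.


Span = (32.7 - 4.9) / 16.9 = 27.8 / 16.9 = 1.645

1.645


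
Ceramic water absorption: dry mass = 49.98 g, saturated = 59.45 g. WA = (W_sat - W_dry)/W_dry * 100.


WA = (59.45 - 49.98) / 49.98 * 100 = 18.95%

18.95


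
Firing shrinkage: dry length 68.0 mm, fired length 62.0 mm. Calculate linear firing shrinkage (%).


FS = (68.0 - 62.0) / 68.0 * 100 = 8.82%

8.82


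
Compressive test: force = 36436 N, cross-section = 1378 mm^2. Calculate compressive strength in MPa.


CS = 36436 / 1378 = 26.4 MPa

26.4


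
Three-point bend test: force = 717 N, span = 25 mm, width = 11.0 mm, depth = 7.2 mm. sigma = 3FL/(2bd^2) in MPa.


sigma = 3*717*25/(2*11.0*7.2^2) = 47.2 MPa

47.2


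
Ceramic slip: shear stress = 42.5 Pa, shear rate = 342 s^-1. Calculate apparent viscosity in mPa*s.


eta = tau/gamma * 1000 = 42.5/342 * 1000 = 124.3 mPa*s

124.3


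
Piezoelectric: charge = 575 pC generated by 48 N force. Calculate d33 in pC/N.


d33 = 575 / 48 = 12.0 pC/N

12.0


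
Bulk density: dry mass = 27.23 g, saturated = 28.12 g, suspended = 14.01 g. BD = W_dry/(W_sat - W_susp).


BD = 27.23 / (28.12 - 14.01) = 27.23 / 14.11 = 1.93 g/cm^3

1.93


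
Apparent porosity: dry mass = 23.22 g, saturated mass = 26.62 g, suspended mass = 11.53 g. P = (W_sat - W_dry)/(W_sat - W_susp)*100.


P = (26.62 - 23.22) / (26.62 - 11.53) * 100 = 3.4 / 15.09 * 100 = 22.5%

22.5


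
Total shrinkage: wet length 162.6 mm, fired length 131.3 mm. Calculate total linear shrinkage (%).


TS = (162.6 - 131.3) / 162.6 * 100 = 19.25%

19.25


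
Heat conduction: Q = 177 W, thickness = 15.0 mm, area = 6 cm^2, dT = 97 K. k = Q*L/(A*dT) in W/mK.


k = 177*15.0/1000/(6/10000*97) = 45.62 W/mK

45.62


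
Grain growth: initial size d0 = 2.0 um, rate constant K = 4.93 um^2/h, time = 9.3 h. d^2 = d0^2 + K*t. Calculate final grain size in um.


d^2 = 2.0^2 + 4.93*9.3 = 49.849
d = sqrt(49.849) = 7.06 um

7.06


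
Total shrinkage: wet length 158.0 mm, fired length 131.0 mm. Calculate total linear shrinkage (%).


TS = (158.0 - 131.0) / 158.0 * 100 = 17.09%

17.09


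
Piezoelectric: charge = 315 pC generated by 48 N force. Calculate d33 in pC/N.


d33 = 315 / 48 = 6.6 pC/N

6.6


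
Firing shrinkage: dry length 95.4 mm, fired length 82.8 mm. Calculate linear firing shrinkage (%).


FS = (95.4 - 82.8) / 95.4 * 100 = 13.21%

13.21


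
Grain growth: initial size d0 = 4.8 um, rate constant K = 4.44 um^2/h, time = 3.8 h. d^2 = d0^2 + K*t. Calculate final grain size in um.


d^2 = 4.8^2 + 4.44*3.8 = 39.912
d = sqrt(39.912) = 6.32 um

6.32


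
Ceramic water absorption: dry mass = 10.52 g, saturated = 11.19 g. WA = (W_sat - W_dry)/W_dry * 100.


WA = (11.19 - 10.52) / 10.52 * 100 = 6.37%

6.37


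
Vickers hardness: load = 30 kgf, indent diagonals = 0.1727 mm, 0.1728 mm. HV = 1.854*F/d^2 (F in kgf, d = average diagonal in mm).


d_avg = (0.1727+0.1728)/2 = 0.17275 mm
HV = 1.854*30/0.17275^2 = 1864

1864


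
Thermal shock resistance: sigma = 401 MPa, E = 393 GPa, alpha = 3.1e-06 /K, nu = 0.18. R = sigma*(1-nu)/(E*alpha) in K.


R = 401*(1-0.18)/(393*1000*3.1e-06) = 270 K

270


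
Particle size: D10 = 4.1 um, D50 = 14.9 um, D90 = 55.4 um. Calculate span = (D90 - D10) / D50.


Span = (55.4 - 4.1) / 14.9 = 51.3 / 14.9 = 3.443

3.443


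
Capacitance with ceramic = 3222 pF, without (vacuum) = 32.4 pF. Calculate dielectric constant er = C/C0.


er = 3222 / 32.4 = 99.44

99.44


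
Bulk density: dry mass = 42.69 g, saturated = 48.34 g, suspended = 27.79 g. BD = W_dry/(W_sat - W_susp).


BD = 42.69 / (48.34 - 27.79) = 42.69 / 20.55 = 2.077 g/cm^3

2.077


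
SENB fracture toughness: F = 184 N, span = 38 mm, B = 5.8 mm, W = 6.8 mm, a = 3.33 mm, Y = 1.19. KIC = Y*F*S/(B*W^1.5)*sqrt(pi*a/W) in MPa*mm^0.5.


KIC = 1.19*184*38/(5.8*6.8^1.5)*sqrt(pi*3.33/6.8) = 100.35

100.35


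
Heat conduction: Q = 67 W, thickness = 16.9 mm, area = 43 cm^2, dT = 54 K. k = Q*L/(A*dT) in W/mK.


k = 67*16.9/1000/(43/10000*54) = 4.88 W/mK

4.88


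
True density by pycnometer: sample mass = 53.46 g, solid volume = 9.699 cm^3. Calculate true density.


TD = 53.46 / 9.699 = 5.512 g/cm^3

5.512


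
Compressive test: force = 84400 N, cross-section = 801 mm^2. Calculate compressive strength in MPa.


CS = 84400 / 801 = 105.4 MPa

105.4


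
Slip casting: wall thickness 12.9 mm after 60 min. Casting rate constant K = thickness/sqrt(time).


K = 12.9 / sqrt(60) = 12.9 / 7.746 = 1.665 mm/min^0.5

1.665


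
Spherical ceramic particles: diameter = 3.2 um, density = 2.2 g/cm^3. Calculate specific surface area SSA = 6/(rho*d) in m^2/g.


SSA = 6 / (2.2 * 3.2) = 0.852 m^2/g

0.852


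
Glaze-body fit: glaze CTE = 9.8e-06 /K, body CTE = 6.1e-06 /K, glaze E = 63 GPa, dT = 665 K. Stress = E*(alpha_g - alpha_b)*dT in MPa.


Stress = 63*1000*(9.8e-06 - 6.1e-06)*665 = 155.0 MPa

155.0


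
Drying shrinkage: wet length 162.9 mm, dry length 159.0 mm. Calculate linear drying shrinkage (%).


DS = (162.9 - 159.0) / 162.9 * 100 = 2.39%

2.39


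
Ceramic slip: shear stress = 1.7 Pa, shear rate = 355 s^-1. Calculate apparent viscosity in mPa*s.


eta = tau/gamma * 1000 = 1.7/355 * 1000 = 4.8 mPa*s

4.8


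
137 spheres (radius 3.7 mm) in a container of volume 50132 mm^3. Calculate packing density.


V_sphere = 4/3*pi*3.7^3 = 212.1748 mm^3
Total V = 137*212.1748 = 29067.9476 mm^3
PD = 29067.9476 / 50132 = 0.58

0.58


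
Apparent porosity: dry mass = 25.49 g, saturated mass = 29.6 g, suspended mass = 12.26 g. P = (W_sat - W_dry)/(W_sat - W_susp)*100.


P = (29.6 - 25.49) / (29.6 - 12.26) * 100 = 4.11 / 17.34 * 100 = 23.7%

23.7


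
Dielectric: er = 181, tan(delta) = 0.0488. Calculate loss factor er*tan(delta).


Loss = 181 * 0.0488 = 8.833

8.833


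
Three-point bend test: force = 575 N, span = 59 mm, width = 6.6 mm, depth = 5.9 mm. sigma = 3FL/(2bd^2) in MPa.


sigma = 3*575*59/(2*6.6*5.9^2) = 221.5 MPa

221.5


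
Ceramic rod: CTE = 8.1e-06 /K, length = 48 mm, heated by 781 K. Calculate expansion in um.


dL = 8.1e-06 * 48 * 781 * 1000 = 303.653 um

303.653


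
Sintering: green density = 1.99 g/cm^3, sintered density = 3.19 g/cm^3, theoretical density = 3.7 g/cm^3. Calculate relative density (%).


Relative = 3.19 / 3.7 * 100 = 86.2%

86.2


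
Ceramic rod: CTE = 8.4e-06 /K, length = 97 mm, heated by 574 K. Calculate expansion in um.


dL = 8.4e-06 * 97 * 574 * 1000 = 467.695 um

467.695


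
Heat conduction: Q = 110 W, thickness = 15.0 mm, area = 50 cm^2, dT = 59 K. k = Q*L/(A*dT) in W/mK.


k = 110*15.0/1000/(50/10000*59) = 5.59 W/mK

5.59


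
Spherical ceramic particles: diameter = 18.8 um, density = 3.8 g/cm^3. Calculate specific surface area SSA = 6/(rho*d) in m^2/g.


SSA = 6 / (3.8 * 18.8) = 0.084 m^2/g

0.084


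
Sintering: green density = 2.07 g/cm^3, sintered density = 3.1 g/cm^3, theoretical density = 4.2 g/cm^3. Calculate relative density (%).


Relative = 3.1 / 4.2 * 100 = 73.8%

73.8


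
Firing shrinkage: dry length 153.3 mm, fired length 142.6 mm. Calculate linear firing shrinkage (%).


FS = (153.3 - 142.6) / 153.3 * 100 = 6.98%

6.98


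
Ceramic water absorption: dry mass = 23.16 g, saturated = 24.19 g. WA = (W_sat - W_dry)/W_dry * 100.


WA = (24.19 - 23.16) / 23.16 * 100 = 4.45%

4.45


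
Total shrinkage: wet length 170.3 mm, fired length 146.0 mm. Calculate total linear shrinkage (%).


TS = (170.3 - 146.0) / 170.3 * 100 = 14.27%

14.27


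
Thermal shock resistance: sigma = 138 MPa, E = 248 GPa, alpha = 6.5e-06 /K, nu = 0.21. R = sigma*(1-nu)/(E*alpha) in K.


R = 138*(1-0.21)/(248*1000*6.5e-06) = 68 K

68


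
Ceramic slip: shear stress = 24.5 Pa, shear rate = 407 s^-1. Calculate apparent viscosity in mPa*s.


eta = tau/gamma * 1000 = 24.5/407 * 1000 = 60.2 mPa*s

60.2


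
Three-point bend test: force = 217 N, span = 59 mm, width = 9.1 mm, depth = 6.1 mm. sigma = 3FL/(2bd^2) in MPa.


sigma = 3*217*59/(2*9.1*6.1^2) = 56.7 MPa

56.7


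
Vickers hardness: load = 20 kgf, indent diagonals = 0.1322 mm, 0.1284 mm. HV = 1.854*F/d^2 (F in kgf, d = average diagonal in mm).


d_avg = (0.1322+0.1284)/2 = 0.1303 mm
HV = 1.854*20/0.1303^2 = 2184

2184


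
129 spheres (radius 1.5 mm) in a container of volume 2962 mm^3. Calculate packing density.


V_sphere = 4/3*pi*1.5^3 = 14.1372 mm^3
Total V = 129*14.1372 = 1823.6988 mm^3
PD = 1823.6988 / 2962 = 0.616

0.616


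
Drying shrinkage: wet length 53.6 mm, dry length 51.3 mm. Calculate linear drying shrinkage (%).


DS = (53.6 - 51.3) / 53.6 * 100 = 4.29%

4.29


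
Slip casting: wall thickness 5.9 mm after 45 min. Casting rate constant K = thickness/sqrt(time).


K = 5.9 / sqrt(45) = 5.9 / 6.7082 = 0.88 mm/min^0.5

0.88


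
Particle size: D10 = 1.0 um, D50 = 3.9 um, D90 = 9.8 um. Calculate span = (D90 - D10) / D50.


Span = (9.8 - 1.0) / 3.9 = 8.8 / 3.9 = 2.256

2.256


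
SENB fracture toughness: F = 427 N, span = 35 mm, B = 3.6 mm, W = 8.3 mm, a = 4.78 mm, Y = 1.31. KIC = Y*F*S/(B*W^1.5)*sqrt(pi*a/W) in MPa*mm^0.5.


KIC = 1.31*427*35/(3.6*8.3^1.5)*sqrt(pi*4.78/8.3) = 305.91

305.91


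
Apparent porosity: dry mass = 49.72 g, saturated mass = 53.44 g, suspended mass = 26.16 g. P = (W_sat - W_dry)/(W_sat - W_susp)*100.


P = (53.44 - 49.72) / (53.44 - 26.16) * 100 = 3.72 / 27.28 * 100 = 13.6%

13.6


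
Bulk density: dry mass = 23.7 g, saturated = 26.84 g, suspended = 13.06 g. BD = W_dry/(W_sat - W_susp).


BD = 23.7 / (26.84 - 13.06) = 23.7 / 13.78 = 1.72 g/cm^3

1.72


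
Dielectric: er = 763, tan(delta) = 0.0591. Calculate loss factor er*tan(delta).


Loss = 763 * 0.0591 = 45.093

45.093


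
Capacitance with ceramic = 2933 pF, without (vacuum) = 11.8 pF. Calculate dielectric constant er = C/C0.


er = 2933 / 11.8 = 248.56

248.56


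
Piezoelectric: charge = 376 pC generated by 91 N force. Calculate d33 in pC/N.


d33 = 376 / 91 = 4.1 pC/N

4.1


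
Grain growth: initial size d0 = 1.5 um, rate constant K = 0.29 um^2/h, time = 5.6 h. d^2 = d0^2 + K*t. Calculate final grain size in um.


d^2 = 1.5^2 + 0.29*5.6 = 3.874
d = sqrt(3.874) = 1.97 um

1.97


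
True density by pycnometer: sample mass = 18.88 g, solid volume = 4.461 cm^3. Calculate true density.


TD = 18.88 / 4.461 = 4.232 g/cm^3

4.232


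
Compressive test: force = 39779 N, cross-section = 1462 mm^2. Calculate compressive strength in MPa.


CS = 39779 / 1462 = 27.2 MPa

27.2


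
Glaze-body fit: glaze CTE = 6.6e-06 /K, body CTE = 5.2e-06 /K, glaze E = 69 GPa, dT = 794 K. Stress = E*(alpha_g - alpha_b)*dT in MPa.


Stress = 69*1000*(6.6e-06 - 5.2e-06)*794 = 76.7 MPa

76.7


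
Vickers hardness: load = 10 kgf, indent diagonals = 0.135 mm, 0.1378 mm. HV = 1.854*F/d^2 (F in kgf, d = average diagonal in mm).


d_avg = (0.135+0.1378)/2 = 0.1364 mm
HV = 1.854*10/0.1364^2 = 997

997


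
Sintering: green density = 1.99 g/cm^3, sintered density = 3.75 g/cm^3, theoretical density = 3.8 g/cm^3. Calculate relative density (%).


Relative = 3.75 / 3.8 * 100 = 98.7%

98.7


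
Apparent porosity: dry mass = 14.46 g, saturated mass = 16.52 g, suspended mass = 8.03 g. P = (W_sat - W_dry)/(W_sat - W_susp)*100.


P = (16.52 - 14.46) / (16.52 - 8.03) * 100 = 2.06 / 8.49 * 100 = 24.3%

24.3


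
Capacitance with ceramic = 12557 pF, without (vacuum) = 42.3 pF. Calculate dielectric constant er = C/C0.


er = 12557 / 42.3 = 296.86

296.86


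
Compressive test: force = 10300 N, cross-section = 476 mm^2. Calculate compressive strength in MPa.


CS = 10300 / 476 = 21.6 MPa

21.6


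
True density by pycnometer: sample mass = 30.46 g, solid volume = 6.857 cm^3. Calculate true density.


TD = 30.46 / 6.857 = 4.442 g/cm^3

4.442


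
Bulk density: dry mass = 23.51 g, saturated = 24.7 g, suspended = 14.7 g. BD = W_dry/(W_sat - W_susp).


BD = 23.51 / (24.7 - 14.7) = 23.51 / 10.0 = 2.351 g/cm^3

2.351


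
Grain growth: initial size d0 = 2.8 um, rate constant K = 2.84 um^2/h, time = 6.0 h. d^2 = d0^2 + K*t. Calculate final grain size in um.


d^2 = 2.8^2 + 2.84*6.0 = 24.88
d = sqrt(24.88) = 4.99 um

4.99


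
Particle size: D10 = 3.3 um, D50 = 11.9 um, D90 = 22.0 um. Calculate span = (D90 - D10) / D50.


Span = (22.0 - 3.3) / 11.9 = 18.7 / 11.9 = 1.571

1.571


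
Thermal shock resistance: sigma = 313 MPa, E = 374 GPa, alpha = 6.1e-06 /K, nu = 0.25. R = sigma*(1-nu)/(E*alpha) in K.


R = 313*(1-0.25)/(374*1000*6.1e-06) = 103 K

103


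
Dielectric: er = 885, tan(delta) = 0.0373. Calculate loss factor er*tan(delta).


Loss = 885 * 0.0373 = 33.011

33.011


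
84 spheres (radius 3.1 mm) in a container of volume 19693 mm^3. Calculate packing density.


V_sphere = 4/3*pi*3.1^3 = 124.7882 mm^3
Total V = 84*124.7882 = 10482.2088 mm^3
PD = 10482.2088 / 19693 = 0.532

0.532


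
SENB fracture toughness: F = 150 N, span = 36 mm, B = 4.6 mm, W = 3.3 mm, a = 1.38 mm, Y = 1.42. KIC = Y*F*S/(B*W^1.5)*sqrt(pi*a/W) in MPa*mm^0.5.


KIC = 1.42*150*36/(4.6*3.3^1.5)*sqrt(pi*1.38/3.3) = 318.72

318.72


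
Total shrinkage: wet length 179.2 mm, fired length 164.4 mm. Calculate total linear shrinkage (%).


TS = (179.2 - 164.4) / 179.2 * 100 = 8.26%

8.26


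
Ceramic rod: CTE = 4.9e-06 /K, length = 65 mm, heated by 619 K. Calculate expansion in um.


dL = 4.9e-06 * 65 * 619 * 1000 = 197.152 um

197.152


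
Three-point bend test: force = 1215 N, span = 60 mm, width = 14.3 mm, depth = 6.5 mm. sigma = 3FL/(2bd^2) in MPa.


sigma = 3*1215*60/(2*14.3*6.5^2) = 181.0 MPa

181.0


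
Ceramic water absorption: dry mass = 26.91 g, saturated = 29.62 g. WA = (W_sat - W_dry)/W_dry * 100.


WA = (29.62 - 26.91) / 26.91 * 100 = 10.07%

10.07


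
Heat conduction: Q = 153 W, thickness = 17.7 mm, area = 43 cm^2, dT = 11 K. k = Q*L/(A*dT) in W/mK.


k = 153*17.7/1000/(43/10000*11) = 57.25 W/mK

57.25


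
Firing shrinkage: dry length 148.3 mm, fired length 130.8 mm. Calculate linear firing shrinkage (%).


FS = (148.3 - 130.8) / 148.3 * 100 = 11.8%

11.8


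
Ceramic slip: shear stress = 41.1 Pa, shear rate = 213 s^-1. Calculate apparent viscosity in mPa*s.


eta = tau/gamma * 1000 = 41.1/213 * 1000 = 193.0 mPa*s

193.0


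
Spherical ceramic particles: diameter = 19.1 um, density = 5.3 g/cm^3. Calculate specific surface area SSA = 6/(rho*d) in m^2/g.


SSA = 6 / (5.3 * 19.1) = 0.059 m^2/g

0.059


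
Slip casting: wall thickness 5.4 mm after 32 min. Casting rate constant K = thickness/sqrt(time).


K = 5.4 / sqrt(32) = 5.4 / 5.6569 = 0.955 mm/min^0.5

0.955


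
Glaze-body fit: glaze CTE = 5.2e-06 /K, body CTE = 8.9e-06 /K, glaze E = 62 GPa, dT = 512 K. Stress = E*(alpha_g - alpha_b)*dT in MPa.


Stress = 62*1000*(5.2e-06 - 8.9e-06)*512 = -117.5 MPa

-117.5


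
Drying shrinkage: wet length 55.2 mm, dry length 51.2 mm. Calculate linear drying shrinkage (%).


DS = (55.2 - 51.2) / 55.2 * 100 = 7.25%

7.25


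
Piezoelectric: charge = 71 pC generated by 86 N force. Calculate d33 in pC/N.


d33 = 71 / 86 = 0.8 pC/N

0.8


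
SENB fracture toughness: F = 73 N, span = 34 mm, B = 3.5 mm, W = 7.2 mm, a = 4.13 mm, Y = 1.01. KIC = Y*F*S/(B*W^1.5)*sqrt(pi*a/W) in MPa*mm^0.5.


KIC = 1.01*73*34/(3.5*7.2^1.5)*sqrt(pi*4.13/7.2) = 49.77

49.77


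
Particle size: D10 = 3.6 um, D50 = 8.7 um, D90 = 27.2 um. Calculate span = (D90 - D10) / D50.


Span = (27.2 - 3.6) / 8.7 = 23.6 / 8.7 = 2.713

2.713


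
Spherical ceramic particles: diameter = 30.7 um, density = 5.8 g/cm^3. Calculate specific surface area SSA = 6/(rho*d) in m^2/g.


SSA = 6 / (5.8 * 30.7) = 0.034 m^2/g

0.034


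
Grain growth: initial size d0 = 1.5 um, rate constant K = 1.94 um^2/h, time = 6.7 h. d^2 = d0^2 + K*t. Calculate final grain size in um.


d^2 = 1.5^2 + 1.94*6.7 = 15.248
d = sqrt(15.248) = 3.9 um

3.9


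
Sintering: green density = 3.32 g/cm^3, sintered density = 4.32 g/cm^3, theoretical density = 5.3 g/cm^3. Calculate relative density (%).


Relative = 4.32 / 5.3 * 100 = 81.5%

81.5


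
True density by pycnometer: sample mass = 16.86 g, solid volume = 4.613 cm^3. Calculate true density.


TD = 16.86 / 4.613 = 3.655 g/cm^3

3.655


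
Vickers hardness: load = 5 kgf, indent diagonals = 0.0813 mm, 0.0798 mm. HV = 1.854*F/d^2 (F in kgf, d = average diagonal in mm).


d_avg = (0.0813+0.0798)/2 = 0.08055 mm
HV = 1.854*5/0.08055^2 = 1429

1429


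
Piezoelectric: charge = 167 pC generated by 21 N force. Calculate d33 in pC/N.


d33 = 167 / 21 = 8.0 pC/N

8.0


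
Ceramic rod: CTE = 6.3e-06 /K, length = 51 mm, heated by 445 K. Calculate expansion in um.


dL = 6.3e-06 * 51 * 445 * 1000 = 142.979 um

142.979


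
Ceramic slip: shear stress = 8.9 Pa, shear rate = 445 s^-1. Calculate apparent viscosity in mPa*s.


eta = tau/gamma * 1000 = 8.9/445 * 1000 = 20.0 mPa*s

20.0


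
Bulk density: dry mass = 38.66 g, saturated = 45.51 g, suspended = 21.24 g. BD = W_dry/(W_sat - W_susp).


BD = 38.66 / (45.51 - 21.24) = 38.66 / 24.27 = 1.593 g/cm^3

1.593


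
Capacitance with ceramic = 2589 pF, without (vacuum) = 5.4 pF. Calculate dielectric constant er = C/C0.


er = 2589 / 5.4 = 479.44

479.44


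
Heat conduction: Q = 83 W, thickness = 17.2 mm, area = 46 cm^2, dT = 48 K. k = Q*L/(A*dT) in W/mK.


k = 83*17.2/1000/(46/10000*48) = 6.47 W/mK

6.47


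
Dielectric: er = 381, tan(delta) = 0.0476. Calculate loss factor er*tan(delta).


Loss = 381 * 0.0476 = 18.136

18.136


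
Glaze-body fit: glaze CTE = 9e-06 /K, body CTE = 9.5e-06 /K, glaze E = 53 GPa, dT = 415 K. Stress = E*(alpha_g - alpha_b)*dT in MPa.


Stress = 53*1000*(9e-06 - 9.5e-06)*415 = -11.0 MPa

-11.0


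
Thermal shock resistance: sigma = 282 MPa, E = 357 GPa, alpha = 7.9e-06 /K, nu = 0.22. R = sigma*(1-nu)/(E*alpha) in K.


R = 282*(1-0.22)/(357*1000*7.9e-06) = 78 K

78


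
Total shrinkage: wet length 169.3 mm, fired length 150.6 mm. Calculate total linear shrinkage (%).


TS = (169.3 - 150.6) / 169.3 * 100 = 11.05%

11.05


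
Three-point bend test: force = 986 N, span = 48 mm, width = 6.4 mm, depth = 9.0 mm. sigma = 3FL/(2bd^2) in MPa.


sigma = 3*986*48/(2*6.4*9.0^2) = 136.9 MPa

136.9


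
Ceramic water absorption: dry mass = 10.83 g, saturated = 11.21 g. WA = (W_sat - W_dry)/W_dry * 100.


WA = (11.21 - 10.83) / 10.83 * 100 = 3.51%

3.51


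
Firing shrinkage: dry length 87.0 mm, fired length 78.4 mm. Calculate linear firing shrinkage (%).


FS = (87.0 - 78.4) / 87.0 * 100 = 9.89%

9.89


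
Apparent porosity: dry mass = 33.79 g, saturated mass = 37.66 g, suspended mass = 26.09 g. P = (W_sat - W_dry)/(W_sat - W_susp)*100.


P = (37.66 - 33.79) / (37.66 - 26.09) * 100 = 3.87 / 11.57 * 100 = 33.4%

33.4


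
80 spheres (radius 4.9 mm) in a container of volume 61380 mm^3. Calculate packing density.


V_sphere = 4/3*pi*4.9^3 = 492.807 mm^3
Total V = 80*492.807 = 39424.56 mm^3
PD = 39424.56 / 61380 = 0.642

0.642


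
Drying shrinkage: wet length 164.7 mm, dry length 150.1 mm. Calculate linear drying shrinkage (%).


DS = (164.7 - 150.1) / 164.7 * 100 = 8.86%

8.86


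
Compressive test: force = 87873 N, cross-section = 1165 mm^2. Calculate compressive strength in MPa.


CS = 87873 / 1165 = 75.4 MPa

75.4


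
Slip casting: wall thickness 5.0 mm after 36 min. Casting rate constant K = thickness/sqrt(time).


K = 5.0 / sqrt(36) = 5.0 / 6.0 = 0.833 mm/min^0.5

0.833


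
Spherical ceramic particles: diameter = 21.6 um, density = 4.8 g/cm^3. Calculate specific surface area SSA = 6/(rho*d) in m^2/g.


SSA = 6 / (4.8 * 21.6) = 0.058 m^2/g

0.058


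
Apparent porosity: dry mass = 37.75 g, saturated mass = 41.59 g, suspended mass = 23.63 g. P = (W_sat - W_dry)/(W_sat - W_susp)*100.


P = (41.59 - 37.75) / (41.59 - 23.63) * 100 = 3.84 / 17.96 * 100 = 21.4%

21.4


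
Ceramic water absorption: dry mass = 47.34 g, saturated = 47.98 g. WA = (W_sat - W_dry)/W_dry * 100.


WA = (47.98 - 47.34) / 47.34 * 100 = 1.35%

1.35


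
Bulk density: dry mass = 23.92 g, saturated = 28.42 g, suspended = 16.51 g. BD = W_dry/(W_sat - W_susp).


BD = 23.92 / (28.42 - 16.51) = 23.92 / 11.91 = 2.008 g/cm^3

2.008


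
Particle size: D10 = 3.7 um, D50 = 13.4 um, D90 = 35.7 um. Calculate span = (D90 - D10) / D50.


Span = (35.7 - 3.7) / 13.4 = 32.0 / 13.4 = 2.388

2.388


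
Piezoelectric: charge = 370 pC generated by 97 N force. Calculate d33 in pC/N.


d33 = 370 / 97 = 3.8 pC/N

3.8


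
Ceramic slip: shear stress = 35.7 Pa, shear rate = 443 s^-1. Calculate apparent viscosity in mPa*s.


eta = tau/gamma * 1000 = 35.7/443 * 1000 = 80.6 mPa*s

80.6


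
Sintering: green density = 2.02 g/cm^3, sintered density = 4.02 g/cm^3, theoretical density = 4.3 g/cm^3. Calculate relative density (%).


Relative = 4.02 / 4.3 * 100 = 93.5%

93.5


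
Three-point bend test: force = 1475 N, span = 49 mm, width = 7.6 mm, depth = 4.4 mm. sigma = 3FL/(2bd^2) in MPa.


sigma = 3*1475*49/(2*7.6*4.4^2) = 736.8 MPa

736.8


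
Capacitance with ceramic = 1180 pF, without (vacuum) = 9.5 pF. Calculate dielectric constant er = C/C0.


er = 1180 / 9.5 = 124.21

124.21


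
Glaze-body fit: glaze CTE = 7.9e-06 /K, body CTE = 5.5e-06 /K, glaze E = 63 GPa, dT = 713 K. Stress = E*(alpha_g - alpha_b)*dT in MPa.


Stress = 63*1000*(7.9e-06 - 5.5e-06)*713 = 107.8 MPa

107.8


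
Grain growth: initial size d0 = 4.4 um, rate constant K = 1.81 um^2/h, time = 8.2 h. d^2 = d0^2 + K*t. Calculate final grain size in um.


d^2 = 4.4^2 + 1.81*8.2 = 34.202
d = sqrt(34.202) = 5.85 um

5.85


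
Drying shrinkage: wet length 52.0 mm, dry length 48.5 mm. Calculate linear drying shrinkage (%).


DS = (52.0 - 48.5) / 52.0 * 100 = 6.73%

6.73


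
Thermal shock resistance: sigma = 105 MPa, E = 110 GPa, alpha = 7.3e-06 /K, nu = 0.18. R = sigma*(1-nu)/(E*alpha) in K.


R = 105*(1-0.18)/(110*1000*7.3e-06) = 107 K

107


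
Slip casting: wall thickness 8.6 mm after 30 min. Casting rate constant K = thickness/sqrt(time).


K = 8.6 / sqrt(30) = 8.6 / 5.4772 = 1.57 mm/min^0.5

1.57


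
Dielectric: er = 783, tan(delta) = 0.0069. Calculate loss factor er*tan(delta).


Loss = 783 * 0.0069 = 5.403

5.403


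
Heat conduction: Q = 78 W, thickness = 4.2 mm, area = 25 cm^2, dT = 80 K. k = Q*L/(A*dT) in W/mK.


k = 78*4.2/1000/(25/10000*80) = 1.64 W/mK

1.64


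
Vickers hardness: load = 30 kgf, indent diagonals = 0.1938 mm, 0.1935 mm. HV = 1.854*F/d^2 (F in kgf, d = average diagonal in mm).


d_avg = (0.1938+0.1935)/2 = 0.19365 mm
HV = 1.854*30/0.19365^2 = 1483

1483


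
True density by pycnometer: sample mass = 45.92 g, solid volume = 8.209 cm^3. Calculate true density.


TD = 45.92 / 8.209 = 5.594 g/cm^3

5.594


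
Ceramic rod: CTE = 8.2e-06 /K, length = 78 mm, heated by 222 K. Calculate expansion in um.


dL = 8.2e-06 * 78 * 222 * 1000 = 141.991 um

141.991


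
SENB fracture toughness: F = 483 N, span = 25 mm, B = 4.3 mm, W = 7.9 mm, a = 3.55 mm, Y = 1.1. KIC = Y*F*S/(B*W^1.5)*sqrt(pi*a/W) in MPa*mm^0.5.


KIC = 1.1*483*25/(4.3*7.9^1.5)*sqrt(pi*3.55/7.9) = 165.29

165.29


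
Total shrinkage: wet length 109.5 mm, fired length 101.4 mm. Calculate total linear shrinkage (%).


TS = (109.5 - 101.4) / 109.5 * 100 = 7.4%

7.4


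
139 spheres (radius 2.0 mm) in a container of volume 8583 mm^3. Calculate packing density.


V_sphere = 4/3*pi*2.0^3 = 33.5103 mm^3
Total V = 139*33.5103 = 4657.9317 mm^3
PD = 4657.9317 / 8583 = 0.543

0.543


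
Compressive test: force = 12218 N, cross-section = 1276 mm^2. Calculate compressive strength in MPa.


CS = 12218 / 1276 = 9.6 MPa

9.6


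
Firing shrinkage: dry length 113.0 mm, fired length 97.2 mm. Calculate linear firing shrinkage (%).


FS = (113.0 - 97.2) / 113.0 * 100 = 13.98%

13.98


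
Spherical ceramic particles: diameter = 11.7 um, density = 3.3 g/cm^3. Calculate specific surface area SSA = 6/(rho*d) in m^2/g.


SSA = 6 / (3.3 * 11.7) = 0.155 m^2/g

0.155


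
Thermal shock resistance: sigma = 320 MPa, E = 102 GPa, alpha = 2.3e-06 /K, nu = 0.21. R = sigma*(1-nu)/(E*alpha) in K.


R = 320*(1-0.21)/(102*1000*2.3e-06) = 1078 K

1078


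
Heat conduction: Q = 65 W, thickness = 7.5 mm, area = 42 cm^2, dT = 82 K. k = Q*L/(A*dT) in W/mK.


k = 65*7.5/1000/(42/10000*82) = 1.42 W/mK

1.42


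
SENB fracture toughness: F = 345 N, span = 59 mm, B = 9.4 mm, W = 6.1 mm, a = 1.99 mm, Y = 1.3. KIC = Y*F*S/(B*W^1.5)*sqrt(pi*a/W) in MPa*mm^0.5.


KIC = 1.3*345*59/(9.4*6.1^1.5)*sqrt(pi*1.99/6.1) = 189.16

189.16


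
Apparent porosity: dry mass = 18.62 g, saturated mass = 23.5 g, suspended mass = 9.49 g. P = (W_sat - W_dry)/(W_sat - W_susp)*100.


P = (23.5 - 18.62) / (23.5 - 9.49) * 100 = 4.88 / 14.01 * 100 = 34.8%

34.8


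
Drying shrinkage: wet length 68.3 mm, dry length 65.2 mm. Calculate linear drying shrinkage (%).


DS = (68.3 - 65.2) / 68.3 * 100 = 4.54%

4.54


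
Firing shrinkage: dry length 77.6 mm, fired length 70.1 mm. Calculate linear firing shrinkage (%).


FS = (77.6 - 70.1) / 77.6 * 100 = 9.66%

9.66


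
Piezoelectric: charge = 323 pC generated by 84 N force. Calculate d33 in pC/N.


d33 = 323 / 84 = 3.8 pC/N

3.8


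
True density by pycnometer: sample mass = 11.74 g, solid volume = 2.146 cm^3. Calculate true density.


TD = 11.74 / 2.146 = 5.471 g/cm^3

5.471


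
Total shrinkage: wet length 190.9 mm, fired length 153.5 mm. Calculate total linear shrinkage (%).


TS = (190.9 - 153.5) / 190.9 * 100 = 19.59%

19.59


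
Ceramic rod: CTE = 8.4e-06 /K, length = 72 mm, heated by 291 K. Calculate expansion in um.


dL = 8.4e-06 * 72 * 291 * 1000 = 175.997 um

175.997


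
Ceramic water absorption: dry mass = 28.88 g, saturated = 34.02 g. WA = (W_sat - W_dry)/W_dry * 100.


WA = (34.02 - 28.88) / 28.88 * 100 = 17.8%

17.8


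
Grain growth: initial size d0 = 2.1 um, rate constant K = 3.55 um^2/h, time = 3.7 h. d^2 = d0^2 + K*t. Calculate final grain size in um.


d^2 = 2.1^2 + 3.55*3.7 = 17.545
d = sqrt(17.545) = 4.19 um

4.19


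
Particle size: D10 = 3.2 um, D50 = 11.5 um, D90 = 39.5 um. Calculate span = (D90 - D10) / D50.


Span = (39.5 - 3.2) / 11.5 = 36.3 / 11.5 = 3.157

3.157


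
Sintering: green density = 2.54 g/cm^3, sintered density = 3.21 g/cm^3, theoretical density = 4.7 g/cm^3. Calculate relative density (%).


Relative = 3.21 / 4.7 * 100 = 68.3%

68.3


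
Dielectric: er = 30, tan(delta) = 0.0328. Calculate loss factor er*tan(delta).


Loss = 30 * 0.0328 = 0.984

0.984


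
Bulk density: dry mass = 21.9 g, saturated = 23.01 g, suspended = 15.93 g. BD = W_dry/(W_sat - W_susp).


BD = 21.9 / (23.01 - 15.93) = 21.9 / 7.08 = 3.093 g/cm^3

3.093


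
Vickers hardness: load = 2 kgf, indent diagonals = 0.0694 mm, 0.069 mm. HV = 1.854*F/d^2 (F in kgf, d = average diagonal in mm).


d_avg = (0.0694+0.069)/2 = 0.0692 mm
HV = 1.854*2/0.0692^2 = 774

774


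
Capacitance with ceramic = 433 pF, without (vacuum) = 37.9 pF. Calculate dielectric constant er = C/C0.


er = 433 / 37.9 = 11.42

11.42


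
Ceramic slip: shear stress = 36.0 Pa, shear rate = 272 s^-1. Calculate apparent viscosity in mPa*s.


eta = tau/gamma * 1000 = 36.0/272 * 1000 = 132.4 mPa*s

132.4


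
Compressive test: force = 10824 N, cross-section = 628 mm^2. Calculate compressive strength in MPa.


CS = 10824 / 628 = 17.2 MPa

17.2


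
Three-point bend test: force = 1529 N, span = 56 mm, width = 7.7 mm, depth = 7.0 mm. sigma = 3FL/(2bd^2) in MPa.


sigma = 3*1529*56/(2*7.7*7.0^2) = 340.4 MPa

340.4


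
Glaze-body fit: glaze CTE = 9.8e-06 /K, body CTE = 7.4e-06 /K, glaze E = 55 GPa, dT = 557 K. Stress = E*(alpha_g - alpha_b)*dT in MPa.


Stress = 55*1000*(9.8e-06 - 7.4e-06)*557 = 73.5 MPa

73.5


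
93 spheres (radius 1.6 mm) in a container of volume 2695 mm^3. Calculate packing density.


V_sphere = 4/3*pi*1.6^3 = 17.1573 mm^3
Total V = 93*17.1573 = 1595.6289 mm^3
PD = 1595.6289 / 2695 = 0.592

0.592


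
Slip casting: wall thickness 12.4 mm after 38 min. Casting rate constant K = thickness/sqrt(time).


K = 12.4 / sqrt(38) = 12.4 / 6.1644 = 2.012 mm/min^0.5

2.012


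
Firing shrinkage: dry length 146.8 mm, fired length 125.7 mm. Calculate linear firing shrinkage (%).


FS = (146.8 - 125.7) / 146.8 * 100 = 14.37%

14.37


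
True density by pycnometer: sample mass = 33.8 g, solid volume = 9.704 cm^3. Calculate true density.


TD = 33.8 / 9.704 = 3.483 g/cm^3

3.483


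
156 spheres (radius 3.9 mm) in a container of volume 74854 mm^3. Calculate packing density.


V_sphere = 4/3*pi*3.9^3 = 248.4748 mm^3
Total V = 156*248.4748 = 38762.0688 mm^3
PD = 38762.0688 / 74854 = 0.518

0.518


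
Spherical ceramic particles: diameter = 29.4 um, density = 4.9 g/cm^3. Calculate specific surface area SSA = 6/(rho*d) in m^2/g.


SSA = 6 / (4.9 * 29.4) = 0.042 m^2/g

0.042


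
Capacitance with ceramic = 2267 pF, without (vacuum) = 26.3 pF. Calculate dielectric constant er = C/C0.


er = 2267 / 26.3 = 86.2

86.2


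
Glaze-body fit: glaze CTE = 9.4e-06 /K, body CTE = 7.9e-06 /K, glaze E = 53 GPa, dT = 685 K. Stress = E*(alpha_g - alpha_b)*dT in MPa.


Stress = 53*1000*(9.4e-06 - 7.9e-06)*685 = 54.5 MPa

54.5


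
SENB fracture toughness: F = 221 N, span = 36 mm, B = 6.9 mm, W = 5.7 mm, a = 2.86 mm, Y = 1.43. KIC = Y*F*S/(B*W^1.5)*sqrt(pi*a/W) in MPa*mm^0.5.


KIC = 1.43*221*36/(6.9*5.7^1.5)*sqrt(pi*2.86/5.7) = 152.12

152.12


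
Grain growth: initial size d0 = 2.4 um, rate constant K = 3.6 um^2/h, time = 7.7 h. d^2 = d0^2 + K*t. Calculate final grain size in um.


d^2 = 2.4^2 + 3.6*7.7 = 33.48
d = sqrt(33.48) = 5.79 um

5.79


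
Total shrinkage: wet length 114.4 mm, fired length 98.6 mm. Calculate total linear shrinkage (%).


TS = (114.4 - 98.6) / 114.4 * 100 = 13.81%

13.81


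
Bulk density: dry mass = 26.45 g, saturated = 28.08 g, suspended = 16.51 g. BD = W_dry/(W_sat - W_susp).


BD = 26.45 / (28.08 - 16.51) = 26.45 / 11.57 = 2.286 g/cm^3

2.286


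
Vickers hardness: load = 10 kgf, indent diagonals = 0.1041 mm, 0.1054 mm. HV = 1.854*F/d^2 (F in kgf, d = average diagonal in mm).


d_avg = (0.1041+0.1054)/2 = 0.10475 mm
HV = 1.854*10/0.10475^2 = 1690

1690


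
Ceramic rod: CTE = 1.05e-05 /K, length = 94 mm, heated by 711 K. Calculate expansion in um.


dL = 1.05e-05 * 94 * 711 * 1000 = 701.757 um

701.757


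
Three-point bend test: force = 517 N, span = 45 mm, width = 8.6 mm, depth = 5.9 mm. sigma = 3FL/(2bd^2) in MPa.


sigma = 3*517*45/(2*8.6*5.9^2) = 116.6 MPa

116.6


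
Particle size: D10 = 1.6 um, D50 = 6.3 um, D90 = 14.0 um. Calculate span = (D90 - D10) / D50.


Span = (14.0 - 1.6) / 6.3 = 12.4 / 6.3 = 1.968

1.968


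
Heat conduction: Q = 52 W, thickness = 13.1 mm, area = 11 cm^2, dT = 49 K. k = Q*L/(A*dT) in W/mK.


k = 52*13.1/1000/(11/10000*49) = 12.64 W/mK

12.64


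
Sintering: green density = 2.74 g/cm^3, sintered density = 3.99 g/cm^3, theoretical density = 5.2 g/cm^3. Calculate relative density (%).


Relative = 3.99 / 5.2 * 100 = 76.7%

76.7


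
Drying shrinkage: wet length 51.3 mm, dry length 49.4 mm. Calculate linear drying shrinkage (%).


DS = (51.3 - 49.4) / 51.3 * 100 = 3.7%

3.7


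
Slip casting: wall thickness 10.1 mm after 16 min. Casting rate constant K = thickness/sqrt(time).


K = 10.1 / sqrt(16) = 10.1 / 4.0 = 2.525 mm/min^0.5

2.525


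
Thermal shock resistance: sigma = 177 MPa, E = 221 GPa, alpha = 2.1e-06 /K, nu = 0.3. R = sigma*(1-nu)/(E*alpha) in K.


R = 177*(1-0.3)/(221*1000*2.1e-06) = 267 K

267


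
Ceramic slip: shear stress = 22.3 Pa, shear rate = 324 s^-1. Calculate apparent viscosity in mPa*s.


eta = tau/gamma * 1000 = 22.3/324 * 1000 = 68.8 mPa*s

68.8


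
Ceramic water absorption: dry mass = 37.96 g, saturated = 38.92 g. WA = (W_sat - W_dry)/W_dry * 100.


WA = (38.92 - 37.96) / 37.96 * 100 = 2.53%

2.53


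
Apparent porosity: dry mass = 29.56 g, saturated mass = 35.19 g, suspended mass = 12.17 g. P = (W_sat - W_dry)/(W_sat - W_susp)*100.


P = (35.19 - 29.56) / (35.19 - 12.17) * 100 = 5.63 / 23.02 * 100 = 24.5%

24.5


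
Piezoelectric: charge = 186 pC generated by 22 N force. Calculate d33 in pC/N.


d33 = 186 / 22 = 8.5 pC/N

8.5


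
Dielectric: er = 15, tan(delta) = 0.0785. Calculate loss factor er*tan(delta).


Loss = 15 * 0.0785 = 1.178

1.178


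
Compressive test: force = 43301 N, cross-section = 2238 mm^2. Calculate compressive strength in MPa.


CS = 43301 / 2238 = 19.3 MPa

19.3


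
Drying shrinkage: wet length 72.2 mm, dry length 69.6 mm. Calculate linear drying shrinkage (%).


DS = (72.2 - 69.6) / 72.2 * 100 = 3.6%

3.6


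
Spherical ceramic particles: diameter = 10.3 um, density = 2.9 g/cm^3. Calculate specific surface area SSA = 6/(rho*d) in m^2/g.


SSA = 6 / (2.9 * 10.3) = 0.201 m^2/g

0.201


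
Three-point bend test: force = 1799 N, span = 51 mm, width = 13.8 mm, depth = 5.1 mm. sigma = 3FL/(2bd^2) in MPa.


sigma = 3*1799*51/(2*13.8*5.1^2) = 383.4 MPa

383.4


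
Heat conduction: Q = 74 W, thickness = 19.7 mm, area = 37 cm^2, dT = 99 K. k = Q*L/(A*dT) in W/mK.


k = 74*19.7/1000/(37/10000*99) = 3.98 W/mK

3.98


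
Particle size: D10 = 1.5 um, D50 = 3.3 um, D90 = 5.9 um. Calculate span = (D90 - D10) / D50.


Span = (5.9 - 1.5) / 3.3 = 4.4 / 3.3 = 1.333

1.333


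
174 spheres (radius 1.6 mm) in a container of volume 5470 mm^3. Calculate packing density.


V_sphere = 4/3*pi*1.6^3 = 17.1573 mm^3
Total V = 174*17.1573 = 2985.3702 mm^3
PD = 2985.3702 / 5470 = 0.546

0.546


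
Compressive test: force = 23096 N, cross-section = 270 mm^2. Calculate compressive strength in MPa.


CS = 23096 / 270 = 85.5 MPa

85.5


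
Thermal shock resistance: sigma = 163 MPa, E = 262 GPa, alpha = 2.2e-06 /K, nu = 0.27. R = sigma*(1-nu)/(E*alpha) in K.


R = 163*(1-0.27)/(262*1000*2.2e-06) = 206 K

206


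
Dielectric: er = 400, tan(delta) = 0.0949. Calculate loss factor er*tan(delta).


Loss = 400 * 0.0949 = 37.96

37.96


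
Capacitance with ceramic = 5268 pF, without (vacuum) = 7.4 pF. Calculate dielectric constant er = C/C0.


er = 5268 / 7.4 = 711.89

711.89


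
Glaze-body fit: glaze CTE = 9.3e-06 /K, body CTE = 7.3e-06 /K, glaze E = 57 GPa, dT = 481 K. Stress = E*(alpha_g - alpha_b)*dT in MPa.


Stress = 57*1000*(9.3e-06 - 7.3e-06)*481 = 54.8 MPa

54.8


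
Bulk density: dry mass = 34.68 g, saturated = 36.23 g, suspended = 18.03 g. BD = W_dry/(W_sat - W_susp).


BD = 34.68 / (36.23 - 18.03) = 34.68 / 18.2 = 1.905 g/cm^3

1.905


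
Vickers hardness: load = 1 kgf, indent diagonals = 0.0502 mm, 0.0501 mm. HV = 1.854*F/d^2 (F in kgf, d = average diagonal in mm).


d_avg = (0.0502+0.0501)/2 = 0.05015 mm
HV = 1.854*1/0.05015^2 = 737

737


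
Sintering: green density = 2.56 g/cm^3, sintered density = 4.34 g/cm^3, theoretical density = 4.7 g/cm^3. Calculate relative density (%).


Relative = 4.34 / 4.7 * 100 = 92.3%

92.3


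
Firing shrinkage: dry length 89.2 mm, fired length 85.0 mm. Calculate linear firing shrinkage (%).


FS = (89.2 - 85.0) / 89.2 * 100 = 4.71%

4.71
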